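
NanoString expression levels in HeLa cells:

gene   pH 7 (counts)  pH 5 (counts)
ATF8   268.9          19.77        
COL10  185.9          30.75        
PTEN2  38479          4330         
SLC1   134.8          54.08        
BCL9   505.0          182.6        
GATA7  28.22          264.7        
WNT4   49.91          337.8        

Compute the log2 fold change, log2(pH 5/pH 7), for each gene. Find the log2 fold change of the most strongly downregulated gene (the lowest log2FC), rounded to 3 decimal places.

log2(19.77/268.9) = -3.766  (ATF8)
log2(30.75/185.9) = -2.596  (COL10)
log2(4330/38479) = -3.152  (PTEN2)
log2(54.08/134.8) = -1.318  (SLC1)
log2(182.6/505.0) = -1.468  (BCL9)
log2(264.7/28.22) = 3.230  (GATA7)
log2(337.8/49.91) = 2.759  (WNT4)
ATF8 is most strongly downregulated.

-3.766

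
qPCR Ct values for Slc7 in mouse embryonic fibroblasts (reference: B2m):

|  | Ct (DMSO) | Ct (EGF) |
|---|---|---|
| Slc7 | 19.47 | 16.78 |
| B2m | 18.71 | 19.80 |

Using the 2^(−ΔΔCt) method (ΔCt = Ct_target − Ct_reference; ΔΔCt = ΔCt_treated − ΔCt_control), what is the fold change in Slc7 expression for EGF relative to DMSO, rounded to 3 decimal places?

ΔCt(DMSO) = 19.470 − 18.710 = 0.760
ΔCt(EGF) = 16.780 − 19.800 = -3.020
ΔΔCt = -3.020 − 0.760 = -3.780
Fold change = 2^(−(-3.780)) = 2^3.780 = 13.7370

13.737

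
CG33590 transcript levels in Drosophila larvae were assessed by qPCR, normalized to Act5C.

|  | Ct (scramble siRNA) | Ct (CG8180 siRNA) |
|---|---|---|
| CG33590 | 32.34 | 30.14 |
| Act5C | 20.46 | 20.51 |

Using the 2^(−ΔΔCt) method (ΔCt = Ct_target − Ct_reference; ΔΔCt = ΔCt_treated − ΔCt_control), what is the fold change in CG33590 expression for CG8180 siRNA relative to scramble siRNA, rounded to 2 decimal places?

4.76

ΔCt(scramble siRNA) = 32.340 − 20.460 = 11.880
ΔCt(CG8180 siRNA) = 30.140 − 20.510 = 9.630
ΔΔCt = 9.630 − 11.880 = -2.250
Fold change = 2^(−(-2.250)) = 2^2.250 = 4.757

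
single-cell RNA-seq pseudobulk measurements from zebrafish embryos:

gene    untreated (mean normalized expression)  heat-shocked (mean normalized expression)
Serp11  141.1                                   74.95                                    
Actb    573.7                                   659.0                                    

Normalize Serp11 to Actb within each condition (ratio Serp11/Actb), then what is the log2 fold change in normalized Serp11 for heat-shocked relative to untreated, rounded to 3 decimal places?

-1.113

Serp11/Actb (untreated) = 141.1 / 573.7 = 0.24595
Serp11/Actb (heat-shocked) = 74.95 / 659.0 = 0.11373
Fold change = 0.11373 / 0.24595 = 0.4624
log2(0.4624) = -1.1127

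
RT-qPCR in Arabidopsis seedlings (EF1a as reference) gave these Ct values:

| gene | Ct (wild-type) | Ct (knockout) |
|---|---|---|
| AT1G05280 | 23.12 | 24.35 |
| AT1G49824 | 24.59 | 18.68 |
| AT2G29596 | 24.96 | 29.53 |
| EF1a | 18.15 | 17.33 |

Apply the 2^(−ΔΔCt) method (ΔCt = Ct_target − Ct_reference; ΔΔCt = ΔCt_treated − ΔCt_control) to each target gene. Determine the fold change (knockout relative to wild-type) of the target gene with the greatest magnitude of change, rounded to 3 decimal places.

AT1G05280: ΔΔCt = (24.35−17.33) − (23.12−18.15) = 7.02 − 4.97 = 2.05; fold change = 2^-2.05 = 0.241
AT1G49824: ΔΔCt = (18.68−17.33) − (24.59−18.15) = 1.35 − 6.44 = -5.09; fold change = 2^5.09 = 34.060
AT2G29596: ΔΔCt = (29.53−17.33) − (24.96−18.15) = 12.20 − 6.81 = 5.39; fold change = 2^-5.39 = 0.024
AT2G29596 has the largest |ΔΔCt| = 5.39.

0.024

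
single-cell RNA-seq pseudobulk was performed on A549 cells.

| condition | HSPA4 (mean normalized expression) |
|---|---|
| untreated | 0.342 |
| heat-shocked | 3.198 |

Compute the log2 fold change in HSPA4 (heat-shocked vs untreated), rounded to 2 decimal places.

Fold change = 3.198 / 0.342 = 9.3509
log2(9.3509) = 3.225

3.23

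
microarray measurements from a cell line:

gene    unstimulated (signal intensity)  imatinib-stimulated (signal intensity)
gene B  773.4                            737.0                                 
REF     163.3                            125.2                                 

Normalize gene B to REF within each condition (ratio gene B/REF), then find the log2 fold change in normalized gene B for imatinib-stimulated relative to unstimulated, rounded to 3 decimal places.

0.314

gene B/REF (unstimulated) = 773.4 / 163.3 = 4.7361
gene B/REF (imatinib-stimulated) = 737.0 / 125.2 = 5.8866
Fold change = 5.8866 / 4.7361 = 1.2429
log2(1.2429) = 0.3137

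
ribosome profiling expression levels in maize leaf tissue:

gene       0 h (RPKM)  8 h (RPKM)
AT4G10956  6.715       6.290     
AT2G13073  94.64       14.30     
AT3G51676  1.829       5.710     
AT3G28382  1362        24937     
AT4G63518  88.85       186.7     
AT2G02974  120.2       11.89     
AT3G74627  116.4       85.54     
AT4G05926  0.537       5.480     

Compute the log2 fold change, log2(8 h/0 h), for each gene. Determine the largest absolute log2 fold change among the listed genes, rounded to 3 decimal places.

log2(6.290/6.715) = -0.094  (AT4G10956)
log2(14.30/94.64) = -2.726  (AT2G13073)
log2(5.710/1.829) = 1.642  (AT3G51676)
log2(24937/1362) = 4.194  (AT3G28382)
log2(186.7/88.85) = 1.071  (AT4G63518)
log2(11.89/120.2) = -3.338  (AT2G02974)
log2(85.54/116.4) = -0.444  (AT3G74627)
log2(5.480/0.537) = 3.351  (AT4G05926)
The largest magnitude belongs to AT3G28382.

4.194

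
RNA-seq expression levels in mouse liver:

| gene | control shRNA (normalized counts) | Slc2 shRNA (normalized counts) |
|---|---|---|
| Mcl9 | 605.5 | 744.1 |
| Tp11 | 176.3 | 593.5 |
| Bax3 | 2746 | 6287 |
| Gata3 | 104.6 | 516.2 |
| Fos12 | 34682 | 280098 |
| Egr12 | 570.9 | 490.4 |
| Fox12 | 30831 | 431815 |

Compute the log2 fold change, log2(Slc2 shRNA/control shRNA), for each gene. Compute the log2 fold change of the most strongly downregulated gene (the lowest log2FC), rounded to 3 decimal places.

-0.219

log2(744.1/605.5) = 0.297  (Mcl9)
log2(593.5/176.3) = 1.751  (Tp11)
log2(6287/2746) = 1.195  (Bax3)
log2(516.2/104.6) = 2.303  (Gata3)
log2(280098/34682) = 3.014  (Fos12)
log2(490.4/570.9) = -0.219  (Egr12)
log2(431815/30831) = 3.808  (Fox12)
Egr12 is most strongly downregulated.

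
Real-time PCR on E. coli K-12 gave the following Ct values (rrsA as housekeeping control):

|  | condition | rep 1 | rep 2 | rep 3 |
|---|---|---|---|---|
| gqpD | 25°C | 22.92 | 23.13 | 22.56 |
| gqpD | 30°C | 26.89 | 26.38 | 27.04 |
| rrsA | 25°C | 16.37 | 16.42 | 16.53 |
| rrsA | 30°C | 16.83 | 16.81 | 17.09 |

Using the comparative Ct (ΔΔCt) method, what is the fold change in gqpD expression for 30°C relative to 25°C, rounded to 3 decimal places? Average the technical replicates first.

0.093

Mean Ct: gqpD 25°C 22.870; gqpD 30°C 26.770; rrsA 25°C 16.440; rrsA 30°C 16.910
ΔCt(25°C) = 22.870 − 16.440 = 6.430
ΔCt(30°C) = 26.770 − 16.910 = 9.860
ΔΔCt = 9.860 − 6.430 = 3.430
Fold change = 2^(−3.430) = 0.0928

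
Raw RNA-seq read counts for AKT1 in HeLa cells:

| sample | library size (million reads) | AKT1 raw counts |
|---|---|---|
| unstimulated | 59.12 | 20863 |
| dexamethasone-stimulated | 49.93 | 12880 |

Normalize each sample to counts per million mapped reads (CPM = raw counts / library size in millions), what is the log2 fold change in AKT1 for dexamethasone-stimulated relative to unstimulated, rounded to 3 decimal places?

CPM(unstimulated) = 20863 / 59.12 = 352.8924
CPM(dexamethasone-stimulated) = 12880 / 49.93 = 257.9611
Fold change = 257.9611 / 352.8924 = 0.73099
log2(0.73099) = -0.4521

-0.452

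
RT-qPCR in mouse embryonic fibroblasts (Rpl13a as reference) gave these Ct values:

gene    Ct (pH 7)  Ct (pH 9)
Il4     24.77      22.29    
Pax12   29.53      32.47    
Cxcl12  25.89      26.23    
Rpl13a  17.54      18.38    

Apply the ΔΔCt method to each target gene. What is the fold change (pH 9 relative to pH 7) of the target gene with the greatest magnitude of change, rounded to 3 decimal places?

9.987

Il4: ΔΔCt = (22.29−18.38) − (24.77−17.54) = 3.91 − 7.23 = -3.32; fold change = 2^3.32 = 9.987
Pax12: ΔΔCt = (32.47−18.38) − (29.53−17.54) = 14.09 − 11.99 = 2.10; fold change = 2^-2.10 = 0.233
Cxcl12: ΔΔCt = (26.23−18.38) − (25.89−17.54) = 7.85 − 8.35 = -0.50; fold change = 2^0.50 = 1.414
Il4 has the largest |ΔΔCt| = 3.32.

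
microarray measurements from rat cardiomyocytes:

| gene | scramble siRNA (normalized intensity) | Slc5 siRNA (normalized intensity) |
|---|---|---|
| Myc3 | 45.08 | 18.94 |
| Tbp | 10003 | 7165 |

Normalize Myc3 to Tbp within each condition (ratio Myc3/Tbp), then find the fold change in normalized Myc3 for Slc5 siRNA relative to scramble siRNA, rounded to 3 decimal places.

Myc3/Tbp (scramble siRNA) = 45.08 / 10003 = 0.0045066
Myc3/Tbp (Slc5 siRNA) = 18.94 / 7165 = 0.0026434
Fold change = 0.0026434 / 0.0045066 = 0.5866

0.587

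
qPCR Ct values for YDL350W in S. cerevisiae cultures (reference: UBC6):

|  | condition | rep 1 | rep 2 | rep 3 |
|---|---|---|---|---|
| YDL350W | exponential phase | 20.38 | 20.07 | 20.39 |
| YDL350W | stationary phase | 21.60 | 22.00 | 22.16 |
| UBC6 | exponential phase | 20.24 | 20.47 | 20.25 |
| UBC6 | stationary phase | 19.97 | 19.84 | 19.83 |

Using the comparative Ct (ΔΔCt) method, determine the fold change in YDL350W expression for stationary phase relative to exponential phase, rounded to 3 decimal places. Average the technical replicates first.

Mean Ct: YDL350W exponential phase 20.280; YDL350W stationary phase 21.920; UBC6 exponential phase 20.320; UBC6 stationary phase 19.880
ΔCt(exponential phase) = 20.280 − 20.320 = -0.040
ΔCt(stationary phase) = 21.920 − 19.880 = 2.040
ΔΔCt = 2.040 − (-0.040) = 2.080
Fold change = 2^(−2.080) = 0.2365

0.237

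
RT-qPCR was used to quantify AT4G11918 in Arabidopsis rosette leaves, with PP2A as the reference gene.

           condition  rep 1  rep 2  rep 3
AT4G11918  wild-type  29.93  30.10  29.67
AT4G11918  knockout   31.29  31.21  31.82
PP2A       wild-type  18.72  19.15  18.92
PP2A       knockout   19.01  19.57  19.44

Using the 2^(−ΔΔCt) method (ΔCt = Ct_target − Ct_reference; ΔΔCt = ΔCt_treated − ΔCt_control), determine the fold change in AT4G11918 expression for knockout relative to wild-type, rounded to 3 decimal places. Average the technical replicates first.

0.457

Mean Ct: AT4G11918 wild-type 29.900; AT4G11918 knockout 31.440; PP2A wild-type 18.930; PP2A knockout 19.340
ΔCt(wild-type) = 29.900 − 18.930 = 10.970
ΔCt(knockout) = 31.440 − 19.340 = 12.100
ΔΔCt = 12.100 − 10.970 = 1.130
Fold change = 2^(−1.130) = 0.4569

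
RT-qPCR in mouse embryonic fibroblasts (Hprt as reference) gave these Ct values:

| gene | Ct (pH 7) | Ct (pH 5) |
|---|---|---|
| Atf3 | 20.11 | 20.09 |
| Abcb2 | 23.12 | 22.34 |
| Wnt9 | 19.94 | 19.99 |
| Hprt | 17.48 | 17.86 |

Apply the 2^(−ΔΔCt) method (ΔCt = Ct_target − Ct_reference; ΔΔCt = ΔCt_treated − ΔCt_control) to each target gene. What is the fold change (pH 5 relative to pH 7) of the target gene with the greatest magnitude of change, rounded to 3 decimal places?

2.235

Atf3: ΔΔCt = (20.09−17.86) − (20.11−17.48) = 2.23 − 2.63 = -0.40; fold change = 2^0.40 = 1.320
Abcb2: ΔΔCt = (22.34−17.86) − (23.12−17.48) = 4.48 − 5.64 = -1.16; fold change = 2^1.16 = 2.235
Wnt9: ΔΔCt = (19.99−17.86) − (19.94−17.48) = 2.13 − 2.46 = -0.33; fold change = 2^0.33 = 1.257
Abcb2 has the largest |ΔΔCt| = 1.16.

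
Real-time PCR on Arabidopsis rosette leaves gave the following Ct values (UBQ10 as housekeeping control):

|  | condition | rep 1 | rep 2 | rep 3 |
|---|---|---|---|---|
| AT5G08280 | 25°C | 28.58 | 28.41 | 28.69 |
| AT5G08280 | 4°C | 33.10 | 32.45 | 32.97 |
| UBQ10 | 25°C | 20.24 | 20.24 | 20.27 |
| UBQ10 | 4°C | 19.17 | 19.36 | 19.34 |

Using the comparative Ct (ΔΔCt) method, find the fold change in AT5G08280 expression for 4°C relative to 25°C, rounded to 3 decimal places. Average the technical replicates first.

0.026

Mean Ct: AT5G08280 25°C 28.560; AT5G08280 4°C 32.840; UBQ10 25°C 20.250; UBQ10 4°C 19.290
ΔCt(25°C) = 28.560 − 20.250 = 8.310
ΔCt(4°C) = 32.840 − 19.290 = 13.550
ΔΔCt = 13.550 − 8.310 = 5.240
Fold change = 2^(−5.240) = 0.0265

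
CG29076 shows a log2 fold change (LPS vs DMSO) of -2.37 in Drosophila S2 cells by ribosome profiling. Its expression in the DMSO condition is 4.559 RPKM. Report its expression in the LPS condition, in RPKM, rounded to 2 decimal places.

0.88

Fold change = 2^(-2.37) = 0.1934
LPS expression = 4.559 × 0.1934 = 0.88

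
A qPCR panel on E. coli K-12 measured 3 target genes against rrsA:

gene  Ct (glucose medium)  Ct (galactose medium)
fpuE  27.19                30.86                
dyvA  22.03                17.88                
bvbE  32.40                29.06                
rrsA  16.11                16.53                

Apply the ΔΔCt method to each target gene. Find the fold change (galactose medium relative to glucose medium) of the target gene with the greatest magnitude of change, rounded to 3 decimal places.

fpuE: ΔΔCt = (30.86−16.53) − (27.19−16.11) = 14.33 − 11.08 = 3.25; fold change = 2^-3.25 = 0.105
dyvA: ΔΔCt = (17.88−16.53) − (22.03−16.11) = 1.35 − 5.92 = -4.57; fold change = 2^4.57 = 23.752
bvbE: ΔΔCt = (29.06−16.53) − (32.40−16.11) = 12.53 − 16.29 = -3.76; fold change = 2^3.76 = 13.548
dyvA has the largest |ΔΔCt| = 4.57.

23.752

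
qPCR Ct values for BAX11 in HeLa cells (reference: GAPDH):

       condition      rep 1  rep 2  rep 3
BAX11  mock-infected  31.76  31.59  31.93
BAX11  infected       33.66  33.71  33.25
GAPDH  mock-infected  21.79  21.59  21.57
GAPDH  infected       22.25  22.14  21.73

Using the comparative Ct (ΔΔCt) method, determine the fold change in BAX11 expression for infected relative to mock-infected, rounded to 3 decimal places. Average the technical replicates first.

Mean Ct: BAX11 mock-infected 31.760; BAX11 infected 33.540; GAPDH mock-infected 21.650; GAPDH infected 22.040
ΔCt(mock-infected) = 31.760 − 21.650 = 10.110
ΔCt(infected) = 33.540 − 22.040 = 11.500
ΔΔCt = 11.500 − 10.110 = 1.390
Fold change = 2^(−1.390) = 0.3816

0.382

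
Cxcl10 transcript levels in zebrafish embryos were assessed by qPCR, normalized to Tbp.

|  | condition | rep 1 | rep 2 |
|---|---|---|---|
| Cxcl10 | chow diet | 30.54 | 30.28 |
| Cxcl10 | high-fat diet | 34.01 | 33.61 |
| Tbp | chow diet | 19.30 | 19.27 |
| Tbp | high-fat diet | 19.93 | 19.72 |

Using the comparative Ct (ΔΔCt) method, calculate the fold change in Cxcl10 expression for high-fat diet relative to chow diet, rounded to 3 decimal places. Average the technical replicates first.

Mean Ct: Cxcl10 chow diet 30.410; Cxcl10 high-fat diet 33.810; Tbp chow diet 19.285; Tbp high-fat diet 19.825
ΔCt(chow diet) = 30.410 − 19.285 = 11.125
ΔCt(high-fat diet) = 33.810 − 19.825 = 13.985
ΔΔCt = 13.985 − 11.125 = 2.860
Fold change = 2^(−2.860) = 0.1377

0.138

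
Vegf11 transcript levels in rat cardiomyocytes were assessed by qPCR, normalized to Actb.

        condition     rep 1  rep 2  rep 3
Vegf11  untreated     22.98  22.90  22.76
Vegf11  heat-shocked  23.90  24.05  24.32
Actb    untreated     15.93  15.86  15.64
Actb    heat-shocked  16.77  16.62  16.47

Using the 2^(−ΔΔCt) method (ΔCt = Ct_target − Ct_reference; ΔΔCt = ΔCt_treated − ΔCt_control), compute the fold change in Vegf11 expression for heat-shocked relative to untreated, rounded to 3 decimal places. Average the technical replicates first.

Mean Ct: Vegf11 untreated 22.880; Vegf11 heat-shocked 24.090; Actb untreated 15.810; Actb heat-shocked 16.620
ΔCt(untreated) = 22.880 − 15.810 = 7.070
ΔCt(heat-shocked) = 24.090 − 16.620 = 7.470
ΔΔCt = 7.470 − 7.070 = 0.400
Fold change = 2^(−0.400) = 0.7579

0.758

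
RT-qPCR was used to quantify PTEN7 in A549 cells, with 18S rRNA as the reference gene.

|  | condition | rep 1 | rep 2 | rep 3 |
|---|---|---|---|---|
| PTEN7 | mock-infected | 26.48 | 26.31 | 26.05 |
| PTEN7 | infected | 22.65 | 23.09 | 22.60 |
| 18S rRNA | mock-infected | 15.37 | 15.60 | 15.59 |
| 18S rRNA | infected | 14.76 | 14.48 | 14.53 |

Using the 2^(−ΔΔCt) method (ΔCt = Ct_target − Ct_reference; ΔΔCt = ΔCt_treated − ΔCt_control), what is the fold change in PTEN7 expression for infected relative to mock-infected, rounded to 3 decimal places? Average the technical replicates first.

5.938

Mean Ct: PTEN7 mock-infected 26.280; PTEN7 infected 22.780; 18S rRNA mock-infected 15.520; 18S rRNA infected 14.590
ΔCt(mock-infected) = 26.280 − 15.520 = 10.760
ΔCt(infected) = 22.780 − 14.590 = 8.190
ΔΔCt = 8.190 − 10.760 = -2.570
Fold change = 2^(−(-2.570)) = 2^2.570 = 5.9381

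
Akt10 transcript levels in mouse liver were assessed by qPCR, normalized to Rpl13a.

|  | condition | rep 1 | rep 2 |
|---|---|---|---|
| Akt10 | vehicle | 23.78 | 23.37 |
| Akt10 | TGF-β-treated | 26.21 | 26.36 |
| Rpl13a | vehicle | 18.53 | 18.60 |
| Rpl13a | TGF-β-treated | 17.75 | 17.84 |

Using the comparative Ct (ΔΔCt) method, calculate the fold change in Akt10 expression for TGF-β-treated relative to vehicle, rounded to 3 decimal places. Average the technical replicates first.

Mean Ct: Akt10 vehicle 23.575; Akt10 TGF-β-treated 26.285; Rpl13a vehicle 18.565; Rpl13a TGF-β-treated 17.795
ΔCt(vehicle) = 23.575 − 18.565 = 5.010
ΔCt(TGF-β-treated) = 26.285 − 17.795 = 8.490
ΔΔCt = 8.490 − 5.010 = 3.480
Fold change = 2^(−3.480) = 0.0896

0.090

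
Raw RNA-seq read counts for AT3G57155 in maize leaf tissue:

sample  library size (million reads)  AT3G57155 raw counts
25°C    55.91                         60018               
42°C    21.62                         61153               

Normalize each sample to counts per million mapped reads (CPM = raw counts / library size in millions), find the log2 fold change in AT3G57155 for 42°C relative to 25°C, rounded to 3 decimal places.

1.398

CPM(25°C) = 60018 / 55.91 = 1073.4752
CPM(42°C) = 61153 / 21.62 = 2828.5384
Fold change = 2828.5384 / 1073.4752 = 2.63494
log2(2.63494) = 1.3978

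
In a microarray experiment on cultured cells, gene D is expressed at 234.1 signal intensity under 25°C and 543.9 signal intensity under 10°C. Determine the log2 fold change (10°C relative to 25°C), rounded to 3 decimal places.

1.216

Fold change = 543.9 / 234.1 = 2.3234
log2(2.3234) = 1.2162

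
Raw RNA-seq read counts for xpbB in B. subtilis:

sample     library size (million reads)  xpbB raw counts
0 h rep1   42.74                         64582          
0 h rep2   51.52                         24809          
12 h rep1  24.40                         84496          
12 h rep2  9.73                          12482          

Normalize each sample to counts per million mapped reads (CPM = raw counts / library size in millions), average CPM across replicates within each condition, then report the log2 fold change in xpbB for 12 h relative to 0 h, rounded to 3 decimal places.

CPM(0 h rep1) = 64582 / 42.74 = 1511.0435
CPM(0 h rep2) = 24809 / 51.52 = 481.5411
CPM(12 h rep1) = 84496 / 24.40 = 3462.9508
CPM(12 h rep2) = 12482 / 9.73 = 1282.8366
mean CPM(0 h) = 996.2923; mean CPM(12 h) = 2372.8937
Fold change = 2372.8937 / 996.2923 = 2.38172
log2(2.38172) = 1.2520

1.252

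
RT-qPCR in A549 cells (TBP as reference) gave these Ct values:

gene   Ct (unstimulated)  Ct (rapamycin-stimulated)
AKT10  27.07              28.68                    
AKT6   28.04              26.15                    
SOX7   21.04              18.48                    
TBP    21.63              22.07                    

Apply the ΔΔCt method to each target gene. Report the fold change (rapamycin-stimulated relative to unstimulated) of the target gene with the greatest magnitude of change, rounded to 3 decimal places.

AKT10: ΔΔCt = (28.68−22.07) − (27.07−21.63) = 6.61 − 5.44 = 1.17; fold change = 2^-1.17 = 0.444
AKT6: ΔΔCt = (26.15−22.07) − (28.04−21.63) = 4.08 − 6.41 = -2.33; fold change = 2^2.33 = 5.028
SOX7: ΔΔCt = (18.48−22.07) − (21.04−21.63) = -3.59 − (-0.59) = -3.00; fold change = 2^3.00 = 8.000
SOX7 has the largest |ΔΔCt| = 3.00.

8.000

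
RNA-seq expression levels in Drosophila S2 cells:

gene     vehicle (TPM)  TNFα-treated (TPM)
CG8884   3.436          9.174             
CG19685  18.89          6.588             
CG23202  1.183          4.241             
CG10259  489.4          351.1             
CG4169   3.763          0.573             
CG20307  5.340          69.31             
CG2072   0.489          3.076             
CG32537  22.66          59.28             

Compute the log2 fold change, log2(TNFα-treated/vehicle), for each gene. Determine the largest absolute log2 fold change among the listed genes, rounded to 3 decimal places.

log2(9.174/3.436) = 1.417  (CG8884)
log2(6.588/18.89) = -1.520  (CG19685)
log2(4.241/1.183) = 1.842  (CG23202)
log2(351.1/489.4) = -0.479  (CG10259)
log2(0.573/3.763) = -2.715  (CG4169)
log2(69.31/5.340) = 3.698  (CG20307)
log2(3.076/0.489) = 2.653  (CG2072)
log2(59.28/22.66) = 1.387  (CG32537)
The largest magnitude belongs to CG20307.

3.698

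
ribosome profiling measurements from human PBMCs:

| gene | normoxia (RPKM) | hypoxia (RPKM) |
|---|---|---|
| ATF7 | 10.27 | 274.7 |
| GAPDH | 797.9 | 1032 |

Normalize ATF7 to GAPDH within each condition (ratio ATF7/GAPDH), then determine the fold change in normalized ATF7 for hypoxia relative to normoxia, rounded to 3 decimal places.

ATF7/GAPDH (normoxia) = 10.27 / 797.9 = 0.012871
ATF7/GAPDH (hypoxia) = 274.7 / 1032 = 0.26618
Fold change = 0.26618 / 0.012871 = 20.6803

20.680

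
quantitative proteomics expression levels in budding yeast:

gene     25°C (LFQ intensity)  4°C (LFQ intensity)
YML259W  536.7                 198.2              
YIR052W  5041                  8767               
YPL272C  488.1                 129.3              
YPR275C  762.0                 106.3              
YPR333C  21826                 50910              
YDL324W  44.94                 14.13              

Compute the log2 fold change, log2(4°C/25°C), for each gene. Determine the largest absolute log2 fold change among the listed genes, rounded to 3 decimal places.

2.842

log2(198.2/536.7) = -1.437  (YML259W)
log2(8767/5041) = 0.798  (YIR052W)
log2(129.3/488.1) = -1.916  (YPL272C)
log2(106.3/762.0) = -2.842  (YPR275C)
log2(50910/21826) = 1.222  (YPR333C)
log2(14.13/44.94) = -1.669  (YDL324W)
The largest magnitude belongs to YPR275C.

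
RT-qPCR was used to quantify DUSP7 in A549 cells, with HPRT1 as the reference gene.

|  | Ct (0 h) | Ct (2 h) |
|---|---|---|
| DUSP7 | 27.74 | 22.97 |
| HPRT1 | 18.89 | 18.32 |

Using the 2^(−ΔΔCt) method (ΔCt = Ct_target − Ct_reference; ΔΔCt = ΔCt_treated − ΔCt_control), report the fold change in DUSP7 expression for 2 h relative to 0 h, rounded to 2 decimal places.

ΔCt(0 h) = 27.740 − 18.890 = 8.850
ΔCt(2 h) = 22.970 − 18.320 = 4.650
ΔΔCt = 4.650 − 8.850 = -4.200
Fold change = 2^(−(-4.200)) = 2^4.200 = 18.379

18.38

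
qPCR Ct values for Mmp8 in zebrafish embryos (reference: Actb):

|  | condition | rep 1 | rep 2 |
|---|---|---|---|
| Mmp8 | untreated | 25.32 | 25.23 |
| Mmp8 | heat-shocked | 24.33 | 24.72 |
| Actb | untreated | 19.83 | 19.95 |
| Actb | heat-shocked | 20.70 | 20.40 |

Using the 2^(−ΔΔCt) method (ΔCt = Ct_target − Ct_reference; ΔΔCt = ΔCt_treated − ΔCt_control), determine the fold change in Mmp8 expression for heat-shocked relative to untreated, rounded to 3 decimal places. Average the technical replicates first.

2.657

Mean Ct: Mmp8 untreated 25.275; Mmp8 heat-shocked 24.525; Actb untreated 19.890; Actb heat-shocked 20.550
ΔCt(untreated) = 25.275 − 19.890 = 5.385
ΔCt(heat-shocked) = 24.525 − 20.550 = 3.975
ΔΔCt = 3.975 − 5.385 = -1.410
Fold change = 2^(−(-1.410)) = 2^1.410 = 2.6574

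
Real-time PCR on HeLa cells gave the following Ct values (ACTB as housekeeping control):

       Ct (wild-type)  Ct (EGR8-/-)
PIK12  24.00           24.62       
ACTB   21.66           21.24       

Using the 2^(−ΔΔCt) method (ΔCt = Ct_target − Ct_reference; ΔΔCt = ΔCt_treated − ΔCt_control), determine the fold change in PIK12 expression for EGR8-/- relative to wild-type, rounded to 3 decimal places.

ΔCt(wild-type) = 24.000 − 21.660 = 2.340
ΔCt(EGR8-/-) = 24.620 − 21.240 = 3.380
ΔΔCt = 3.380 − 2.340 = 1.040
Fold change = 2^(−1.040) = 0.4863

0.486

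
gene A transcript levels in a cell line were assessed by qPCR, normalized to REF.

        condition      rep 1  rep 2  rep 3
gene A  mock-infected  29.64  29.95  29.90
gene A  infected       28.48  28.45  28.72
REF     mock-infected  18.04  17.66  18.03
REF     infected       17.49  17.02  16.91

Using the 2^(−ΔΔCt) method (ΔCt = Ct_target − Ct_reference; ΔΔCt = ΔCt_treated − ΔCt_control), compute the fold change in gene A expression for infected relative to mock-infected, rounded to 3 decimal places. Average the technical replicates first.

1.424

Mean Ct: gene A mock-infected 29.830; gene A infected 28.550; REF mock-infected 17.910; REF infected 17.140
ΔCt(mock-infected) = 29.830 − 17.910 = 11.920
ΔCt(infected) = 28.550 − 17.140 = 11.410
ΔΔCt = 11.410 − 11.920 = -0.510
Fold change = 2^(−(-0.510)) = 2^0.510 = 1.4241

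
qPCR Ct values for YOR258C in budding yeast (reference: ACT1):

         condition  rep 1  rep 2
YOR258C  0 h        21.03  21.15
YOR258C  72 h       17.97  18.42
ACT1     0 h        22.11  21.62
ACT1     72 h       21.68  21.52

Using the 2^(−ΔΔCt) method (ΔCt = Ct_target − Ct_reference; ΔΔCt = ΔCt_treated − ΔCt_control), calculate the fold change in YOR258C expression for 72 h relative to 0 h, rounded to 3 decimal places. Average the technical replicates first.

Mean Ct: YOR258C 0 h 21.090; YOR258C 72 h 18.195; ACT1 0 h 21.865; ACT1 72 h 21.600
ΔCt(0 h) = 21.090 − 21.865 = -0.775
ΔCt(72 h) = 18.195 − 21.600 = -3.405
ΔΔCt = -3.405 − (-0.775) = -2.630
Fold change = 2^(−(-2.630)) = 2^2.630 = 6.1903

6.190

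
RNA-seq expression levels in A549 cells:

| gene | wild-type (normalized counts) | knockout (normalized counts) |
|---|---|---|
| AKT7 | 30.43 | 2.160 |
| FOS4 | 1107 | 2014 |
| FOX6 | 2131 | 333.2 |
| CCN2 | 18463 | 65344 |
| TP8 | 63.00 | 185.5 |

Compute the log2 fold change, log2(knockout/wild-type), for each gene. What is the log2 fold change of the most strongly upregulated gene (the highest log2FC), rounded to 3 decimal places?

1.823

log2(2.160/30.43) = -3.816  (AKT7)
log2(2014/1107) = 0.863  (FOS4)
log2(333.2/2131) = -2.677  (FOX6)
log2(65344/18463) = 1.823  (CCN2)
log2(185.5/63.00) = 1.558  (TP8)
CCN2 is most strongly upregulated.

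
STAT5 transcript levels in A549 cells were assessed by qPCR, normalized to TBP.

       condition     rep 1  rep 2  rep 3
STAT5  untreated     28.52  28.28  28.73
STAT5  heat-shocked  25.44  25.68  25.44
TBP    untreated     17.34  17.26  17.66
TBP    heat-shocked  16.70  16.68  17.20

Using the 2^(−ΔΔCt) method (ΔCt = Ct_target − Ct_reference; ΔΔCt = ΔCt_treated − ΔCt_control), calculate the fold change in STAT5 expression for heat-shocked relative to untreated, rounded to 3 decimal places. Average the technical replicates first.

5.389

Mean Ct: STAT5 untreated 28.510; STAT5 heat-shocked 25.520; TBP untreated 17.420; TBP heat-shocked 16.860
ΔCt(untreated) = 28.510 − 17.420 = 11.090
ΔCt(heat-shocked) = 25.520 − 16.860 = 8.660
ΔΔCt = 8.660 − 11.090 = -2.430
Fold change = 2^(−(-2.430)) = 2^2.430 = 5.3889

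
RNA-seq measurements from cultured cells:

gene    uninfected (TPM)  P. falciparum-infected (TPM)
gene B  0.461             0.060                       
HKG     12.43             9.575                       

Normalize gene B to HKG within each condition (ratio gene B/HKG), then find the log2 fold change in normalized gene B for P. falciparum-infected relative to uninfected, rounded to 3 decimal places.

-2.565

gene B/HKG (uninfected) = 0.461 / 12.43 = 0.037088
gene B/HKG (P. falciparum-infected) = 0.060 / 9.575 = 0.0062663
Fold change = 0.0062663 / 0.037088 = 0.1690
log2(0.1690) = -2.5653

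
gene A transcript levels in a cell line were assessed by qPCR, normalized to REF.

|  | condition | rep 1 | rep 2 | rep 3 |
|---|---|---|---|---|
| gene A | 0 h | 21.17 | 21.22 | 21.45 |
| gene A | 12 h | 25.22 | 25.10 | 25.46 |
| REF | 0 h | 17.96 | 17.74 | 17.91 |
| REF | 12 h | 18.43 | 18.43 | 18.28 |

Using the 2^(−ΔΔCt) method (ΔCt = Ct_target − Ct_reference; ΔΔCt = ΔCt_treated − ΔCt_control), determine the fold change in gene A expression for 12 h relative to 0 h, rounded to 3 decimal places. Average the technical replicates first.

0.090

Mean Ct: gene A 0 h 21.280; gene A 12 h 25.260; REF 0 h 17.870; REF 12 h 18.380
ΔCt(0 h) = 21.280 − 17.870 = 3.410
ΔCt(12 h) = 25.260 − 18.380 = 6.880
ΔΔCt = 6.880 − 3.410 = 3.470
Fold change = 2^(−3.470) = 0.0902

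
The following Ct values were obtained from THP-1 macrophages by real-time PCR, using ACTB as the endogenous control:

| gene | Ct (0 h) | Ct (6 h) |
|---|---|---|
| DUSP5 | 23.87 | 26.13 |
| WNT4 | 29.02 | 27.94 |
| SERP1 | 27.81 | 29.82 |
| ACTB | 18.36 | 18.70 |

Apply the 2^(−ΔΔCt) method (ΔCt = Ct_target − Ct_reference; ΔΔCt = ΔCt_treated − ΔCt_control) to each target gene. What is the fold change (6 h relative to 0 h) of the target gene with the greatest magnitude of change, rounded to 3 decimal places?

0.264

DUSP5: ΔΔCt = (26.13−18.70) − (23.87−18.36) = 7.43 − 5.51 = 1.92; fold change = 2^-1.92 = 0.264
WNT4: ΔΔCt = (27.94−18.70) − (29.02−18.36) = 9.24 − 10.66 = -1.42; fold change = 2^1.42 = 2.676
SERP1: ΔΔCt = (29.82−18.70) − (27.81−18.36) = 11.12 − 9.45 = 1.67; fold change = 2^-1.67 = 0.314
DUSP5 has the largest |ΔΔCt| = 1.92.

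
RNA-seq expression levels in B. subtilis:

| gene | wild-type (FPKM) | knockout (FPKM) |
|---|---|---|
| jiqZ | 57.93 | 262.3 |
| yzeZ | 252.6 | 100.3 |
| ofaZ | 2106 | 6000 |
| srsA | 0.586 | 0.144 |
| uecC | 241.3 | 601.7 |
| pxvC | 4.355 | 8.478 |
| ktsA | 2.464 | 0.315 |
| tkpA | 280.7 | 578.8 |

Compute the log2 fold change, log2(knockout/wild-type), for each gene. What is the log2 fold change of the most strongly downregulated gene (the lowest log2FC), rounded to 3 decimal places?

-2.968

log2(262.3/57.93) = 2.179  (jiqZ)
log2(100.3/252.6) = -1.333  (yzeZ)
log2(6000/2106) = 1.510  (ofaZ)
log2(0.144/0.586) = -2.025  (srsA)
log2(601.7/241.3) = 1.318  (uecC)
log2(8.478/4.355) = 0.961  (pxvC)
log2(0.315/2.464) = -2.968  (ktsA)
log2(578.8/280.7) = 1.044  (tkpA)
ktsA is most strongly downregulated.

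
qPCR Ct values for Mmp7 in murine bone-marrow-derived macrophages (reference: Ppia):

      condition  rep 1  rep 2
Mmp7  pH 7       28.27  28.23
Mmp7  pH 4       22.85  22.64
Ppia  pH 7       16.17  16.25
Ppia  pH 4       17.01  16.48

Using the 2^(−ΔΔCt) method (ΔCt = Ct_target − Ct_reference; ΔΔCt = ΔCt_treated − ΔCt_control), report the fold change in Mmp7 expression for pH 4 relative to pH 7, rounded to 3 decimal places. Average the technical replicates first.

65.799

Mean Ct: Mmp7 pH 7 28.250; Mmp7 pH 4 22.745; Ppia pH 7 16.210; Ppia pH 4 16.745
ΔCt(pH 7) = 28.250 − 16.210 = 12.040
ΔCt(pH 4) = 22.745 − 16.745 = 6.000
ΔΔCt = 6.000 − 12.040 = -6.040
Fold change = 2^(−(-6.040)) = 2^6.040 = 65.7993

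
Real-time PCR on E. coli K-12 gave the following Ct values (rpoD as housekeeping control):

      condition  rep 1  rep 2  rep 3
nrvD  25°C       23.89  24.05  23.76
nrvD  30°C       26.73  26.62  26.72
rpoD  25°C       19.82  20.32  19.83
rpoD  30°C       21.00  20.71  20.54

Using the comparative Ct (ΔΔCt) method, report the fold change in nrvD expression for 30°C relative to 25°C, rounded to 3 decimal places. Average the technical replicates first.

Mean Ct: nrvD 25°C 23.900; nrvD 30°C 26.690; rpoD 25°C 19.990; rpoD 30°C 20.750
ΔCt(25°C) = 23.900 − 19.990 = 3.910
ΔCt(30°C) = 26.690 − 20.750 = 5.940
ΔΔCt = 5.940 − 3.910 = 2.030
Fold change = 2^(−2.030) = 0.2449

0.245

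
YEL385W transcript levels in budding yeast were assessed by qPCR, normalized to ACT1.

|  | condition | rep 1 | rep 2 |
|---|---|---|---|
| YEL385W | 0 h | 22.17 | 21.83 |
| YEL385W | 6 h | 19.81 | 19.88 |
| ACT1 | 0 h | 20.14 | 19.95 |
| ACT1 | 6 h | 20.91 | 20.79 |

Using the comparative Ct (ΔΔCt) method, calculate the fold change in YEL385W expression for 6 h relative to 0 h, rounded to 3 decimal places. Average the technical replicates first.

Mean Ct: YEL385W 0 h 22.000; YEL385W 6 h 19.845; ACT1 0 h 20.045; ACT1 6 h 20.850
ΔCt(0 h) = 22.000 − 20.045 = 1.955
ΔCt(6 h) = 19.845 − 20.850 = -1.005
ΔΔCt = -1.005 − 1.955 = -2.960
Fold change = 2^(−(-2.960)) = 2^2.960 = 7.7812

7.781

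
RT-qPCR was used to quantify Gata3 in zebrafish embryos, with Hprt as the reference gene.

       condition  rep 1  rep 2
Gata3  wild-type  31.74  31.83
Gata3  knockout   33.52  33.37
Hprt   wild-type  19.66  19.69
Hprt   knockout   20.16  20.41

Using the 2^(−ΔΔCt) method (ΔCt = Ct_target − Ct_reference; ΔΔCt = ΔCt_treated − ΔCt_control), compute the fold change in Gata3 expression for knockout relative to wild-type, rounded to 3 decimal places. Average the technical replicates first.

Mean Ct: Gata3 wild-type 31.785; Gata3 knockout 33.445; Hprt wild-type 19.675; Hprt knockout 20.285
ΔCt(wild-type) = 31.785 − 19.675 = 12.110
ΔCt(knockout) = 33.445 − 20.285 = 13.160
ΔΔCt = 13.160 − 12.110 = 1.050
Fold change = 2^(−1.050) = 0.4830

0.483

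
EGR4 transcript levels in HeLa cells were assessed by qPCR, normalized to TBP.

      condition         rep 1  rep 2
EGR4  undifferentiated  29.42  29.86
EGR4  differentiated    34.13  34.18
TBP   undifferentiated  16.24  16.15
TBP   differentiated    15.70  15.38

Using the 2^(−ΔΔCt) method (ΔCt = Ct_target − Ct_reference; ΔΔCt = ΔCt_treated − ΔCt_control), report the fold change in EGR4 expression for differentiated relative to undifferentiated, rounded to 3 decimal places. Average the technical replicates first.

Mean Ct: EGR4 undifferentiated 29.640; EGR4 differentiated 34.155; TBP undifferentiated 16.195; TBP differentiated 15.540
ΔCt(undifferentiated) = 29.640 − 16.195 = 13.445
ΔCt(differentiated) = 34.155 − 15.540 = 18.615
ΔΔCt = 18.615 − 13.445 = 5.170
Fold change = 2^(−5.170) = 0.0278

0.028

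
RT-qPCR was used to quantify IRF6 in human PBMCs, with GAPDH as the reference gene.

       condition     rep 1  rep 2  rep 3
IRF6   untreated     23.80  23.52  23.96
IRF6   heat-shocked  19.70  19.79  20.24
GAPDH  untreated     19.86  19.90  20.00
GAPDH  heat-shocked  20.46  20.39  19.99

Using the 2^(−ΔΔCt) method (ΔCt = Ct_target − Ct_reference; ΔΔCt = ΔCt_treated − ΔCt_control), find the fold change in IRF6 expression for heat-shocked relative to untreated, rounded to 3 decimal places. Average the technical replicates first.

Mean Ct: IRF6 untreated 23.760; IRF6 heat-shocked 19.910; GAPDH untreated 19.920; GAPDH heat-shocked 20.280
ΔCt(untreated) = 23.760 − 19.920 = 3.840
ΔCt(heat-shocked) = 19.910 − 20.280 = -0.370
ΔΔCt = -0.370 − 3.840 = -4.210
Fold change = 2^(−(-4.210)) = 2^4.210 = 18.5070

18.507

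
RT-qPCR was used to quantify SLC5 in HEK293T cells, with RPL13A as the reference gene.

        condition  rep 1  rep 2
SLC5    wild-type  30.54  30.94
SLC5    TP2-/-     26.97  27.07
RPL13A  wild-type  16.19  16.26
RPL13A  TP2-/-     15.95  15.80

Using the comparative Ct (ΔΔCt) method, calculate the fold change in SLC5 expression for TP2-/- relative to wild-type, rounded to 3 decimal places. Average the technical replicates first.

Mean Ct: SLC5 wild-type 30.740; SLC5 TP2-/- 27.020; RPL13A wild-type 16.225; RPL13A TP2-/- 15.875
ΔCt(wild-type) = 30.740 − 16.225 = 14.515
ΔCt(TP2-/-) = 27.020 − 15.875 = 11.145
ΔΔCt = 11.145 − 14.515 = -3.370
Fold change = 2^(−(-3.370)) = 2^3.370 = 10.3388

10.339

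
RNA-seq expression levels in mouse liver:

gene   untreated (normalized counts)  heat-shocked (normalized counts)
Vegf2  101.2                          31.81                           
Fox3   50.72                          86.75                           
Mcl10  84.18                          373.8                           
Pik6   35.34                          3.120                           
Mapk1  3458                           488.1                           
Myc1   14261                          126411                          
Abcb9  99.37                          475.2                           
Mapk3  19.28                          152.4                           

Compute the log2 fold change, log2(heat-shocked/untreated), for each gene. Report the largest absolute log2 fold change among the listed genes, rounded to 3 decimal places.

log2(31.81/101.2) = -1.670  (Vegf2)
log2(86.75/50.72) = 0.774  (Fox3)
log2(373.8/84.18) = 2.151  (Mcl10)
log2(3.120/35.34) = -3.502  (Pik6)
log2(488.1/3458) = -2.825  (Mapk1)
log2(126411/14261) = 3.148  (Myc1)
log2(475.2/99.37) = 2.258  (Abcb9)
log2(152.4/19.28) = 2.983  (Mapk3)
The largest magnitude belongs to Pik6.

3.502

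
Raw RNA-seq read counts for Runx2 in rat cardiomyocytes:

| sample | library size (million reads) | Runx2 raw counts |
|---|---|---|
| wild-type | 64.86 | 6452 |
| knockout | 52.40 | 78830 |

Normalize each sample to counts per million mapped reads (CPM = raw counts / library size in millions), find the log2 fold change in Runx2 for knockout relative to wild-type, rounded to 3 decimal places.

CPM(wild-type) = 6452 / 64.86 = 99.4758
CPM(knockout) = 78830 / 52.40 = 1504.3893
Fold change = 1504.3893 / 99.4758 = 15.12317
log2(15.12317) = 3.9187

3.919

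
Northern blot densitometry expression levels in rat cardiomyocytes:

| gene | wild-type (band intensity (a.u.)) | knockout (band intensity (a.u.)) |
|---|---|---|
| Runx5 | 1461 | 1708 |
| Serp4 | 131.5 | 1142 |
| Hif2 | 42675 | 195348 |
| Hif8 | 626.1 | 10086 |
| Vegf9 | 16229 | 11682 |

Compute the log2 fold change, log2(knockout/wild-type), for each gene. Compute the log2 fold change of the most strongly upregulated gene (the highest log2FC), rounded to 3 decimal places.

log2(1708/1461) = 0.225  (Runx5)
log2(1142/131.5) = 3.118  (Serp4)
log2(195348/42675) = 2.195  (Hif2)
log2(10086/626.1) = 4.010  (Hif8)
log2(11682/16229) = -0.474  (Vegf9)
Hif8 is most strongly upregulated.

4.010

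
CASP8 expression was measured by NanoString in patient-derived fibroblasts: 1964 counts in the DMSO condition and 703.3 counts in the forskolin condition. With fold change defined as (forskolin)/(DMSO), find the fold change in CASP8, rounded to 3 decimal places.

Fold change = 703.3 / 1964 = 0.3581
CASP8 is downregulated.

0.358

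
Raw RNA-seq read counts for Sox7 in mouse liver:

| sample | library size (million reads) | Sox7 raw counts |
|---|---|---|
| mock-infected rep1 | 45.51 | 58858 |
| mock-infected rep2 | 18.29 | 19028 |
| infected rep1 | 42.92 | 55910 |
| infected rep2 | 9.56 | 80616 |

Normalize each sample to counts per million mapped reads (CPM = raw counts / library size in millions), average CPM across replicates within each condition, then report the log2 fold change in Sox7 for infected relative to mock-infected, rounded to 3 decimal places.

CPM(mock-infected rep1) = 58858 / 45.51 = 1293.2982
CPM(mock-infected rep2) = 19028 / 18.29 = 1040.3499
CPM(infected rep1) = 55910 / 42.92 = 1302.6561
CPM(infected rep2) = 80616 / 9.56 = 8432.6360
mean CPM(mock-infected) = 1166.8240; mean CPM(infected) = 4867.6460
Fold change = 4867.6460 / 1166.8240 = 4.17171
log2(4.17171) = 2.0606

2.061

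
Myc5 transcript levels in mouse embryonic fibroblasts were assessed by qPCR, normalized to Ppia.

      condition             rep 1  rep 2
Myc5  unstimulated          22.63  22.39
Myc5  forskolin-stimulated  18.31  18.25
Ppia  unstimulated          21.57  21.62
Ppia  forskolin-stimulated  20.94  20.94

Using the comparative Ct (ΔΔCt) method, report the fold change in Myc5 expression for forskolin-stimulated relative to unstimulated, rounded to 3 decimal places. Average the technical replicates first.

11.917

Mean Ct: Myc5 unstimulated 22.510; Myc5 forskolin-stimulated 18.280; Ppia unstimulated 21.595; Ppia forskolin-stimulated 20.940
ΔCt(unstimulated) = 22.510 − 21.595 = 0.915
ΔCt(forskolin-stimulated) = 18.280 − 20.940 = -2.660
ΔΔCt = -2.660 − 0.915 = -3.575
Fold change = 2^(−(-3.575)) = 2^3.575 = 11.9174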